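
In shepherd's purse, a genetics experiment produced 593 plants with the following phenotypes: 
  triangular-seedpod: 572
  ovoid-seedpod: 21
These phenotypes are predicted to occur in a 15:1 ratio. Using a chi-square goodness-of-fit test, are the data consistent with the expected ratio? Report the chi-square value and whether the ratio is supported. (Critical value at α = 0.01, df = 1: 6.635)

Total ratio parts = 16. Expected numbers out of 593:
  triangular-seedpod: 593 × 15/16 = 555.9375
  ovoid-seedpod: 593 × 1/16 = 37.0625
χ² = Σ (O − E)² / E
  triangular-seedpod: (572 − 555.9375)² / 555.9375 = 0.4641
  ovoid-seedpod: (21 − 37.0625)² / 37.0625 = 6.9613
χ² = 0.4641 + 6.9613 = 7.4254 ≈ 7.425
Degrees of freedom = 2 − 1 = 1; critical value at α = 0.01 is 6.635.
Since 7.425 > 6.635, we reject the null hypothesis — the data do not fit the 15:1 ratio.

7.425; not consistent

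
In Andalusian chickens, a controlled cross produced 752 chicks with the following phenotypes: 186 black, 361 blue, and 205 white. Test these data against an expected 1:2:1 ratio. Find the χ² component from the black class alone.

The 1:2:1 ratio has 4 parts, so with N = 752 the expected counts are:
  black: 752 × 1/4 = 188
  blue: 752 × 2/4 = 376
  white: 752 × 1/4 = 188
Contribution of black: (186 − 188)² / 188 = 0.0213

0.021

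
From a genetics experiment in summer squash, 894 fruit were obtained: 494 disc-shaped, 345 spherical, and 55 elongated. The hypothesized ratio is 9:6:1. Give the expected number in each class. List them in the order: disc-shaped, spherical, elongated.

502.875, 335.25, 55.875

The 9:6:1 ratio has 16 parts, so with N = 894 the expected counts are:
  disc-shaped: 894 × 9/16 = 502.875
  spherical: 894 × 6/16 = 335.25
  elongated: 894 × 1/16 = 55.875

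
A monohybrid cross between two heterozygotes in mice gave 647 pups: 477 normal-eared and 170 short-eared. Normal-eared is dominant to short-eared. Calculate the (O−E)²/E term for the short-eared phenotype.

For a monohybrid cross between heterozygotes with complete dominance, the expected phenotypic ratio is 3:1.
Expected counts for N = 647 under a 3:1 ratio (total parts = 4):
  normal-eared: 647 × 3/4 = 485.25
  short-eared: 647 × 1/4 = 161.75
Contribution of short-eared: (170 − 161.75)² / 161.75 = 0.4208

0.421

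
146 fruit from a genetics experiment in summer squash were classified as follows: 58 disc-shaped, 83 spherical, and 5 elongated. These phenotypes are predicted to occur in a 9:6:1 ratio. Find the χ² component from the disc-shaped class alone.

Total ratio parts = 16. Expected numbers out of 146:
  disc-shaped: 146 × 9/16 = 82.125
  spherical: 146 × 6/16 = 54.75
  elongated: 146 × 1/16 = 9.125
Contribution of disc-shaped: (58 − 82.125)² / 82.125 = 7.0869

7.087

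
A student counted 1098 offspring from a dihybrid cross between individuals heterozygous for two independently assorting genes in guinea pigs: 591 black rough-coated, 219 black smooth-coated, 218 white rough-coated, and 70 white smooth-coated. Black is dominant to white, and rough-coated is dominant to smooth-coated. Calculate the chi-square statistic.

2.726

A dihybrid F₂ with independent assortment and complete dominance at both loci gives a 9:3:3:1 phenotypic ratio.
Under the 9:3:3:1 hypothesis (Σ ratio = 16, N = 1098):
  black rough-coated: 1098 × 9/16 = 617.625
  black smooth-coated: 1098 × 3/16 = 205.875
  white rough-coated: 1098 × 3/16 = 205.875
  white smooth-coated: 1098 × 1/16 = 68.625
χ² = Σ (O − E)² / E
  black rough-coated: (591 − 617.625)² / 617.625 = 1.1478
  black smooth-coated: (219 − 205.875)² / 205.875 = 0.8367
  white rough-coated: (218 − 205.875)² / 205.875 = 0.7141
  white smooth-coated: (70 − 68.625)² / 68.625 = 0.0276
χ² = 1.1478 + 0.8367 + 0.7141 + 0.0276 = 2.7262 ≈ 2.726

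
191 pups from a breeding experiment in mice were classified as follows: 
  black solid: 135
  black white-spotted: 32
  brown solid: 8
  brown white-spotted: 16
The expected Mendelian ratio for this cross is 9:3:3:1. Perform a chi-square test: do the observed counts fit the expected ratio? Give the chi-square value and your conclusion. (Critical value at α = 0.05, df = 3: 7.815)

Under the 9:3:3:1 hypothesis (Σ ratio = 16, N = 191):
  black solid: 191 × 9/16 = 107.4375
  black white-spotted: 191 × 3/16 = 35.8125
  brown solid: 191 × 3/16 = 35.8125
  brown white-spotted: 191 × 1/16 = 11.9375
χ² = Σ (O − E)² / E
  black solid: (135 − 107.4375)² / 107.4375 = 7.0710
  black white-spotted: (32 − 35.8125)² / 35.8125 = 0.4059
  brown solid: (8 − 35.8125)² / 35.8125 = 21.5996
  brown white-spotted: (16 − 11.9375)² / 11.9375 = 1.3825
χ² = 7.0710 + 0.4059 + 21.5996 + 1.3825 = 30.459
Degrees of freedom = 4 − 1 = 3; critical value at α = 0.05 is 7.815.
Since 30.459 > 7.815, we reject the null hypothesis — the data do not fit the 9:3:3:1 ratio.

30.459; not consistent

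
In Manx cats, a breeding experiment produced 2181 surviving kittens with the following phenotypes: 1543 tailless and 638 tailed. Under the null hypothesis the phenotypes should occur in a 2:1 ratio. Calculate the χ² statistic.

Under the 2:1 hypothesis (Σ ratio = 3, N = 2181):
  tailless: 2181 × 2/3 = 1454
  tailed: 2181 × 1/3 = 727
χ² = Σ (O − E)² / E
  tailless: (1543 − 1454)² / 1454 = 5.4477
  tailed: (638 − 727)² / 727 = 10.8955
χ² = 5.4477 + 10.8955 = 16.3432 ≈ 16.343

16.343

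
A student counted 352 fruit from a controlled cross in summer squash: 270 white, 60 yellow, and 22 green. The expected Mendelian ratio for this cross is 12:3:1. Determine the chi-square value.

0.682

Under the 12:3:1 hypothesis (Σ ratio = 16, N = 352):
  white: 352 × 12/16 = 264
  yellow: 352 × 3/16 = 66
  green: 352 × 1/16 = 22
χ² = Σ (O − E)² / E
  white: (270 − 264)² / 264 = 0.1364
  yellow: (60 − 66)² / 66 = 0.5455
  green: (22 − 22)² / 22 = 0.0000
χ² = 0.1364 + 0.5455 + 0.0000 = 0.6819 ≈ 0.682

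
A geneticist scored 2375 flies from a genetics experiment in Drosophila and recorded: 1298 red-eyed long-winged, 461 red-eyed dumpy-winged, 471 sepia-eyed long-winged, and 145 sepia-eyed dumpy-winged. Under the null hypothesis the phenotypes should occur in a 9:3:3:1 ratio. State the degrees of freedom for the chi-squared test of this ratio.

3

A goodness-of-fit test with 4 phenotype classes has df = 4 − 1 = 3.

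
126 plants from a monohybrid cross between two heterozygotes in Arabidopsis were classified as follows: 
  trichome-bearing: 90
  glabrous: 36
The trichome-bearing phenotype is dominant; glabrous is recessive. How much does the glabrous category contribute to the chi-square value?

0.643

For a monohybrid cross between heterozygotes with complete dominance, the expected phenotypic ratio is 3:1.
The 3:1 ratio has 4 parts, so with N = 126 the expected counts are:
  trichome-bearing: 126 × 3/4 = 94.5
  glabrous: 126 × 1/4 = 31.5
Contribution of glabrous: (36 − 31.5)² / 31.5 = 0.6429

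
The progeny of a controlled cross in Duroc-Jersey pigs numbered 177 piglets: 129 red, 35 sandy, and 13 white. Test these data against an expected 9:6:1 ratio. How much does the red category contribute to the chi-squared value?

8.704

The 9:6:1 ratio has 16 parts, so with N = 177 the expected counts are:
  red: 177 × 9/16 = 99.5625
  sandy: 177 × 6/16 = 66.375
  white: 177 × 1/16 = 11.0625
Contribution of red: (129 − 99.5625)² / 99.5625 = 8.7037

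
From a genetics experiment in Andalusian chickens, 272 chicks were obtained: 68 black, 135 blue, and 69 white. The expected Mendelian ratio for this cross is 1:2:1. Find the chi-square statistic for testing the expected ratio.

0.022

Total ratio parts = 4. Expected numbers out of 272:
  black: 272 × 1/4 = 68
  blue: 272 × 2/4 = 136
  white: 272 × 1/4 = 68
χ² = Σ (O − E)² / E
  black: (68 − 68)² / 68 = 0.0000
  blue: (135 − 136)² / 136 = 0.0074
  white: (69 − 68)² / 68 = 0.0147
χ² = 0.0000 + 0.0074 + 0.0147 = 0.0221 ≈ 0.022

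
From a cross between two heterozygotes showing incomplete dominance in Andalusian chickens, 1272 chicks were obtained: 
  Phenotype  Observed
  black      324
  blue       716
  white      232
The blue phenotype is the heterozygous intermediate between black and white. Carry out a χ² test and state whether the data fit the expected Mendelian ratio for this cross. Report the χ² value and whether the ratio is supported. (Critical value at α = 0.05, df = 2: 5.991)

33.434; not consistent

With incomplete dominance, a heterozygote × heterozygote cross gives a 1:2:1 phenotypic ratio.
Total ratio parts = 4. Expected numbers out of 1272:
  black: 1272 × 1/4 = 318
  blue: 1272 × 2/4 = 636
  white: 1272 × 1/4 = 318
χ² = Σ (O − E)² / E
  black: (324 − 318)² / 318 = 0.1132
  blue: (716 − 636)² / 636 = 10.0629
  white: (232 − 318)² / 318 = 23.2579
χ² = 0.1132 + 10.0629 + 23.2579 = 33.434
Degrees of freedom = 3 − 1 = 2; critical value at α = 0.05 is 5.991.
Since 33.434 > 5.991, we reject the null hypothesis — the data do not fit the 1:2:1 ratio.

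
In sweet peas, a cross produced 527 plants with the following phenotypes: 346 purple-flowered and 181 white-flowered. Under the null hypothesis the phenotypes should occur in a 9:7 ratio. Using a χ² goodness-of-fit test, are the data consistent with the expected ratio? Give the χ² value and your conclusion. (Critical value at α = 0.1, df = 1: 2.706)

18.941; not consistent

The 9:7 ratio has 16 parts, so with N = 527 the expected counts are:
  purple-flowered: 527 × 9/16 = 296.4375
  white-flowered: 527 × 7/16 = 230.5625
χ² = Σ (O − E)² / E
  purple-flowered: (346 − 296.4375)² / 296.4375 = 8.2865
  white-flowered: (181 − 230.5625)² / 230.5625 = 10.6541
χ² = 8.2865 + 10.6541 = 18.9406 ≈ 18.941
Degrees of freedom = 2 − 1 = 1; critical value at α = 0.1 is 2.706.
Since 18.941 > 2.706, we reject the null hypothesis — the data do not fit the 9:7 ratio.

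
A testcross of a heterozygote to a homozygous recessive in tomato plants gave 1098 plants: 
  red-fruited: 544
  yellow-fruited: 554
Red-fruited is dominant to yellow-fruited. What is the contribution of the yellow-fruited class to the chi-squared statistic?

0.046

A testcross of a heterozygote (Aa × aa) gives a 1:1 phenotypic ratio.
Total ratio parts = 2. Expected numbers out of 1098:
  red-fruited: 1098 × 1/2 = 549
  yellow-fruited: 1098 × 1/2 = 549
Contribution of yellow-fruited: (554 − 549)² / 549 = 0.0455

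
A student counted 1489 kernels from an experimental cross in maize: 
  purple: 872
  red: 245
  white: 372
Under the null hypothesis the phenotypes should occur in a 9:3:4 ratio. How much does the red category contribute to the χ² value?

Under the 9:3:4 hypothesis (Σ ratio = 16, N = 1489):
  purple: 1489 × 9/16 = 837.5625
  red: 1489 × 3/16 = 279.1875
  white: 1489 × 4/16 = 372.25
Contribution of red: (245 − 279.1875)² / 279.1875 = 4.1864

4.186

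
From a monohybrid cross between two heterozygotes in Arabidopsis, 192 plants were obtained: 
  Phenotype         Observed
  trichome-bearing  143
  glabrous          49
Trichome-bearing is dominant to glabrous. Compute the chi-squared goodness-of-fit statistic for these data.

For a monohybrid cross between heterozygotes with complete dominance, the expected phenotypic ratio is 3:1.
Total ratio parts = 4. Expected numbers out of 192:
  trichome-bearing: 192 × 3/4 = 144
  glabrous: 192 × 1/4 = 48
χ² = Σ (O − E)² / E
  trichome-bearing: (143 − 144)² / 144 = 0.0069
  glabrous: (49 − 48)² / 48 = 0.0208
χ² = 0.0069 + 0.0208 = 0.0277 ≈ 0.028

0.028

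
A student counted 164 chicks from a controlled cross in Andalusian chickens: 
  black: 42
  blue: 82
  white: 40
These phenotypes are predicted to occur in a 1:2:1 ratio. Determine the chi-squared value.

0.049

Total ratio parts = 4. Expected numbers out of 164:
  black: 164 × 1/4 = 41
  blue: 164 × 2/4 = 82
  white: 164 × 1/4 = 41
χ² = Σ (O − E)² / E
  black: (42 − 41)² / 41 = 0.0244
  blue: (82 − 82)² / 82 = 0.0000
  white: (40 − 41)² / 41 = 0.0244
χ² = 0.0244 + 0.0000 + 0.0244 = 0.0488 ≈ 0.049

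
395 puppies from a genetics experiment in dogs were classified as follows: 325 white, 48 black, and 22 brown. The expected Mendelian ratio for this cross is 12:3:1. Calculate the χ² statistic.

Total ratio parts = 16. Expected numbers out of 395:
  white: 395 × 12/16 = 296.25
  black: 395 × 3/16 = 74.0625
  brown: 395 × 1/16 = 24.6875
χ² = Σ (O − E)² / E
  white: (325 − 296.25)² / 296.25 = 2.7901
  black: (48 − 74.0625)² / 74.0625 = 9.1714
  brown: (22 − 24.6875)² / 24.6875 = 0.2926
χ² = 2.7901 + 9.1714 + 0.2926 = 12.2541 ≈ 12.254

12.254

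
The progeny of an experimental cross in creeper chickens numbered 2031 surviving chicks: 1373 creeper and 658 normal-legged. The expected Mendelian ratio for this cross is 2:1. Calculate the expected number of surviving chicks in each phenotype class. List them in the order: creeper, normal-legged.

1354, 677

The 2:1 ratio has 3 parts, so with N = 2031 the expected counts are:
  creeper: 2031 × 2/3 = 1354
  normal-legged: 2031 × 1/3 = 677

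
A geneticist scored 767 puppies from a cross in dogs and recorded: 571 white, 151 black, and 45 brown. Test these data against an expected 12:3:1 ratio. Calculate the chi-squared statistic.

0.571

Expected counts for N = 767 under a 12:3:1 ratio (total parts = 16):
  white: 767 × 12/16 = 575.25
  black: 767 × 3/16 = 143.8125
  brown: 767 × 1/16 = 47.9375
χ² = Σ (O − E)² / E
  white: (571 − 575.25)² / 575.25 = 0.0314
  black: (151 − 143.8125)² / 143.8125 = 0.3592
  brown: (45 − 47.9375)² / 47.9375 = 0.1800
χ² = 0.0314 + 0.3592 + 0.1800 = 0.5706 ≈ 0.571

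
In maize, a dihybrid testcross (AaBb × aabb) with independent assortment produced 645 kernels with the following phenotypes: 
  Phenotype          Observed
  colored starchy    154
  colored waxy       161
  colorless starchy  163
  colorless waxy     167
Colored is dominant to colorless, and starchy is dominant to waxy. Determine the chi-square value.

0.550

A dihybrid testcross with independent assortment gives a 1:1:1:1 ratio.
The 1:1:1:1 ratio has 4 parts, so with N = 645 the expected counts are:
  colored starchy: 645 × 1/4 = 161.25
  colored waxy: 645 × 1/4 = 161.25
  colorless starchy: 645 × 1/4 = 161.25
  colorless waxy: 645 × 1/4 = 161.25
χ² = Σ (O − E)² / E
  colored starchy: (154 − 161.25)² / 161.25 = 0.3260
  colored waxy: (161 − 161.25)² / 161.25 = 0.0004
  colorless starchy: (163 − 161.25)² / 161.25 = 0.0190
  colorless waxy: (167 − 161.25)² / 161.25 = 0.2050
χ² = 0.3260 + 0.0004 + 0.0190 + 0.2050 = 0.5504 ≈ 0.550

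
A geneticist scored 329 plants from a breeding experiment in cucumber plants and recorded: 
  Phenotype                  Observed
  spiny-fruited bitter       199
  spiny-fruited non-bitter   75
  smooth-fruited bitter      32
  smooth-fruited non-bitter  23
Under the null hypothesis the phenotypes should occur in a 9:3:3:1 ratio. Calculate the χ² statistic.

18.499

Total ratio parts = 16. Expected numbers out of 329:
  spiny-fruited bitter: 329 × 9/16 = 185.0625
  spiny-fruited non-bitter: 329 × 3/16 = 61.6875
  smooth-fruited bitter: 329 × 3/16 = 61.6875
  smooth-fruited non-bitter: 329 × 1/16 = 20.5625
χ² = Σ (O − E)² / E
  spiny-fruited bitter: (199 − 185.0625)² / 185.0625 = 1.0497
  spiny-fruited non-bitter: (75 − 61.6875)² / 61.6875 = 2.8729
  smooth-fruited bitter: (32 − 61.6875)² / 61.6875 = 14.2873
  smooth-fruited non-bitter: (23 − 20.5625)² / 20.5625 = 0.2889
χ² = 1.0497 + 2.8729 + 14.2873 + 0.2889 = 18.4988 ≈ 18.499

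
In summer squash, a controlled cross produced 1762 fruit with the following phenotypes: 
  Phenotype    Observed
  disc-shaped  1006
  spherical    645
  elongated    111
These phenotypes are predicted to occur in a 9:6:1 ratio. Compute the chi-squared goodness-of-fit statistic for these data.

Expected counts for N = 1762 under a 9:6:1 ratio (total parts = 16):
  disc-shaped: 1762 × 9/16 = 991.125
  spherical: 1762 × 6/16 = 660.75
  elongated: 1762 × 1/16 = 110.125
χ² = Σ (O − E)² / E
  disc-shaped: (1006 − 991.125)² / 991.125 = 0.2232
  spherical: (645 − 660.75)² / 660.75 = 0.3754
  elongated: (111 − 110.125)² / 110.125 = 0.0070
χ² = 0.2232 + 0.3754 + 0.0070 = 0.6056 ≈ 0.606

0.606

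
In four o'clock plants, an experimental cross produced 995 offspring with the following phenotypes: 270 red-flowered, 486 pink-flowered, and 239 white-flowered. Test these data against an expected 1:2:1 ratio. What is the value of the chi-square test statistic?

Total ratio parts = 4. Expected numbers out of 995:
  red-flowered: 995 × 1/4 = 248.75
  pink-flowered: 995 × 2/4 = 497.5
  white-flowered: 995 × 1/4 = 248.75
χ² = Σ (O − E)² / E
  red-flowered: (270 − 248.75)² / 248.75 = 1.8153
  pink-flowered: (486 − 497.5)² / 497.5 = 0.2658
  white-flowered: (239 − 248.75)² / 248.75 = 0.3822
χ² = 1.8153 + 0.2658 + 0.3822 = 2.4633 ≈ 2.463

2.463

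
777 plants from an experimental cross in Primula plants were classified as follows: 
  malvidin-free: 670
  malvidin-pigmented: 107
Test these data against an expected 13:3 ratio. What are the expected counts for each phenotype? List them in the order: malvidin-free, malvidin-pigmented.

Total ratio parts = 16. Expected numbers out of 777:
  malvidin-free: 777 × 13/16 = 631.3125
  malvidin-pigmented: 777 × 3/16 = 145.6875

631.3125, 145.6875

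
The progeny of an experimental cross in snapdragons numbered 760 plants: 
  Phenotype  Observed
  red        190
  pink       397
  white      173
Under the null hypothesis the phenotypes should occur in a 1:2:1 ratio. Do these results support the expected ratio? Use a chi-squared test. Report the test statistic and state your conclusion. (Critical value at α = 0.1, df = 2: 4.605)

2.282; consistent

Expected counts for N = 760 under a 1:2:1 ratio (total parts = 4):
  red: 760 × 1/4 = 190
  pink: 760 × 2/4 = 380
  white: 760 × 1/4 = 190
χ² = Σ (O − E)² / E
  red: (190 − 190)² / 190 = 0.0000
  pink: (397 − 380)² / 380 = 0.7605
  white: (173 − 190)² / 190 = 1.5211
χ² = 0.0000 + 0.7605 + 1.5211 = 2.2816 ≈ 2.282
Degrees of freedom = 3 − 1 = 2; critical value at α = 0.1 is 4.605.
Since 2.282 < 4.605, we fail to reject the null hypothesis — the data are consistent with the 1:2:1 ratio.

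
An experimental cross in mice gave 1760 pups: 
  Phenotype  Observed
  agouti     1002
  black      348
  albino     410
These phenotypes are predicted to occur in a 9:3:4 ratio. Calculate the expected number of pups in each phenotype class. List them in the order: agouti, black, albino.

990, 330, 440

Under the 9:3:4 hypothesis (Σ ratio = 16, N = 1760):
  agouti: 1760 × 9/16 = 990
  black: 1760 × 3/16 = 330
  albino: 1760 × 4/16 = 440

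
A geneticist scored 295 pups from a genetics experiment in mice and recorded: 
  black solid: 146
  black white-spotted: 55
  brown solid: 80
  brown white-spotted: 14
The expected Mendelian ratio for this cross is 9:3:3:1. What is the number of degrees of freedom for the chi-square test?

3

A goodness-of-fit test with 4 phenotype classes has df = 4 − 1 = 3.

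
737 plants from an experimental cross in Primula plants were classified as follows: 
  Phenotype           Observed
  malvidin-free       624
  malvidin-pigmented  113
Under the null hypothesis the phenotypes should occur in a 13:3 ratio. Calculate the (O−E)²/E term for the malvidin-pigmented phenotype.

The 13:3 ratio has 16 parts, so with N = 737 the expected counts are:
  malvidin-free: 737 × 13/16 = 598.8125
  malvidin-pigmented: 737 × 3/16 = 138.1875
Contribution of malvidin-pigmented: (113 − 138.1875)² / 138.1875 = 4.5909

4.591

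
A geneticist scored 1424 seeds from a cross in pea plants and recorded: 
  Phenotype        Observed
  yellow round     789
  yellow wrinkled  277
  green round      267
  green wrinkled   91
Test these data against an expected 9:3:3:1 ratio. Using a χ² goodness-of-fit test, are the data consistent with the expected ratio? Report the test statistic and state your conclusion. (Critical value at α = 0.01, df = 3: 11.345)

0.599; consistent

The 9:3:3:1 ratio has 16 parts, so with N = 1424 the expected counts are:
  yellow round: 1424 × 9/16 = 801
  yellow wrinkled: 1424 × 3/16 = 267
  green round: 1424 × 3/16 = 267
  green wrinkled: 1424 × 1/16 = 89
χ² = Σ (O − E)² / E
  yellow round: (789 − 801)² / 801 = 0.1798
  yellow wrinkled: (277 − 267)² / 267 = 0.3745
  green round: (267 − 267)² / 267 = 0.0000
  green wrinkled: (91 − 89)² / 89 = 0.0449
χ² = 0.1798 + 0.3745 + 0.0000 + 0.0449 = 0.5992 ≈ 0.599
Degrees of freedom = 4 − 1 = 3; critical value at α = 0.01 is 11.345.
Since 0.599 < 11.345, we fail to reject the null hypothesis — the data are consistent with the 9:3:3:1 ratio.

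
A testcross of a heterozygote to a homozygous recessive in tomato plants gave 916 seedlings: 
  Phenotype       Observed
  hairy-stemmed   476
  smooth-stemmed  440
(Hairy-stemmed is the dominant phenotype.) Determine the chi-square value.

A testcross of a heterozygote (Aa × aa) gives a 1:1 phenotypic ratio.
The 1:1 ratio has 2 parts, so with N = 916 the expected counts are:
  hairy-stemmed: 916 × 1/2 = 458
  smooth-stemmed: 916 × 1/2 = 458
χ² = Σ (O − E)² / E
  hairy-stemmed: (476 − 458)² / 458 = 0.7074
  smooth-stemmed: (440 − 458)² / 458 = 0.7074
χ² = 0.7074 + 0.7074 = 1.4148 ≈ 1.415

1.415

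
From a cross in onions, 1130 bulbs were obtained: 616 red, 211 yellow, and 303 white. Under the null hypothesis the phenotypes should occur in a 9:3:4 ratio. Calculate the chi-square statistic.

2.097

The 9:3:4 ratio has 16 parts, so with N = 1130 the expected counts are:
  red: 1130 × 9/16 = 635.625
  yellow: 1130 × 3/16 = 211.875
  white: 1130 × 4/16 = 282.5
χ² = Σ (O − E)² / E
  red: (616 − 635.625)² / 635.625 = 0.6059
  yellow: (211 − 211.875)² / 211.875 = 0.0036
  white: (303 − 282.5)² / 282.5 = 1.4876
χ² = 0.6059 + 0.0036 + 1.4876 = 2.0971 ≈ 2.097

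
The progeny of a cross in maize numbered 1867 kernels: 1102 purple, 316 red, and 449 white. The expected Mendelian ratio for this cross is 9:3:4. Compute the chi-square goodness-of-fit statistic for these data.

The 9:3:4 ratio has 16 parts, so with N = 1867 the expected counts are:
  purple: 1867 × 9/16 = 1050.1875
  red: 1867 × 3/16 = 350.0625
  white: 1867 × 4/16 = 466.75
χ² = Σ (O − E)² / E
  purple: (1102 − 1050.1875)² / 1050.1875 = 2.5562
  red: (316 − 350.0625)² / 350.0625 = 3.3144
  white: (449 − 466.75)² / 466.75 = 0.6750
χ² = 2.5562 + 3.3144 + 0.6750 = 6.5456 ≈ 6.546

6.546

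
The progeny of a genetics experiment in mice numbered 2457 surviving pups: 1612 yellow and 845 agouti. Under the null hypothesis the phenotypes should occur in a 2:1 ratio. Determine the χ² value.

Expected counts for N = 2457 under a 2:1 ratio (total parts = 3):
  yellow: 2457 × 2/3 = 1638
  agouti: 2457 × 1/3 = 819
χ² = Σ (O − E)² / E
  yellow: (1612 − 1638)² / 1638 = 0.4127
  agouti: (845 − 819)² / 819 = 0.8254
χ² = 0.4127 + 0.8254 = 1.2381 ≈ 1.238

1.238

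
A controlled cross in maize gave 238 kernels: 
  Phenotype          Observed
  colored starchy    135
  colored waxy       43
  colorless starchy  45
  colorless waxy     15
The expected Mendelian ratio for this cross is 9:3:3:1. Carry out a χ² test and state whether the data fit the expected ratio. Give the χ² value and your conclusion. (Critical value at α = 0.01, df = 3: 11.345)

Expected counts for N = 238 under a 9:3:3:1 ratio (total parts = 16):
  colored starchy: 238 × 9/16 = 133.875
  colored waxy: 238 × 3/16 = 44.625
  colorless starchy: 238 × 3/16 = 44.625
  colorless waxy: 238 × 1/16 = 14.875
χ² = Σ (O − E)² / E
  colored starchy: (135 − 133.875)² / 133.875 = 0.0095
  colored waxy: (43 − 44.625)² / 44.625 = 0.0592
  colorless starchy: (45 − 44.625)² / 44.625 = 0.0032
  colorless waxy: (15 − 14.875)² / 14.875 = 0.0011
χ² = 0.0095 + 0.0592 + 0.0032 + 0.0011 = 0.073
Degrees of freedom = 4 − 1 = 3; critical value at α = 0.01 is 11.345.
Since 0.073 < 11.345, we fail to reject the null hypothesis — the data are consistent with the 9:3:3:1 ratio.

0.073; consistent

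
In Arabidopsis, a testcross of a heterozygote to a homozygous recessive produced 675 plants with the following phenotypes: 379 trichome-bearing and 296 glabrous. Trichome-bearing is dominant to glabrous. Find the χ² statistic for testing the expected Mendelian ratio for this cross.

A testcross of a heterozygote (Aa × aa) gives a 1:1 phenotypic ratio.
Expected counts for N = 675 under a 1:1 ratio (total parts = 2):
  trichome-bearing: 675 × 1/2 = 337.5
  glabrous: 675 × 1/2 = 337.5
χ² = Σ (O − E)² / E
  trichome-bearing: (379 − 337.5)² / 337.5 = 5.1030
  glabrous: (296 − 337.5)² / 337.5 = 5.1030
χ² = 5.1030 + 5.1030 = 10.206

10.206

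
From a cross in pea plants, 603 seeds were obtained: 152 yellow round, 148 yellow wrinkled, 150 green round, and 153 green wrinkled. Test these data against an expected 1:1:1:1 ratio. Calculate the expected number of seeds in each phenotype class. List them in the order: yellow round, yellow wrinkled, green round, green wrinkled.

150.75, 150.75, 150.75, 150.75

Under the 1:1:1:1 hypothesis (Σ ratio = 4, N = 603):
  yellow round: 603 × 1/4 = 150.75
  yellow wrinkled: 603 × 1/4 = 150.75
  green round: 603 × 1/4 = 150.75
  green wrinkled: 603 × 1/4 = 150.75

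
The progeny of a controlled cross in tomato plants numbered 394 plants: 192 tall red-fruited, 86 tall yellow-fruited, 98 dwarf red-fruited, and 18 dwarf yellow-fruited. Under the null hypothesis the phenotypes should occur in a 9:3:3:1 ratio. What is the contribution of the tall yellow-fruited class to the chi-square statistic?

Expected counts for N = 394 under a 9:3:3:1 ratio (total parts = 16):
  tall red-fruited: 394 × 9/16 = 221.625
  tall yellow-fruited: 394 × 3/16 = 73.875
  dwarf red-fruited: 394 × 3/16 = 73.875
  dwarf yellow-fruited: 394 × 1/16 = 24.625
Contribution of tall yellow-fruited: (86 − 73.875)² / 73.875 = 1.9901

1.990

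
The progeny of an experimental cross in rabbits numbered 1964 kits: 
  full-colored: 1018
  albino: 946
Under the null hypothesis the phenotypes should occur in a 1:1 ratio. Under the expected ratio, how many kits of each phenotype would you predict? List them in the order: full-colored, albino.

982, 982

The 1:1 ratio has 2 parts, so with N = 1964 the expected counts are:
  full-colored: 1964 × 1/2 = 982
  albino: 1964 × 1/2 = 982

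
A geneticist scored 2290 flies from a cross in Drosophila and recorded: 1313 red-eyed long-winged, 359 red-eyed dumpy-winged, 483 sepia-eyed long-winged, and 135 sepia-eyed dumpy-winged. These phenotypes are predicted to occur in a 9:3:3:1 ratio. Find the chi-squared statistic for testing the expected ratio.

19.173

Total ratio parts = 16. Expected numbers out of 2290:
  red-eyed long-winged: 2290 × 9/16 = 1288.125
  red-eyed dumpy-winged: 2290 × 3/16 = 429.375
  sepia-eyed long-winged: 2290 × 3/16 = 429.375
  sepia-eyed dumpy-winged: 2290 × 1/16 = 143.125
χ² = Σ (O − E)² / E
  red-eyed long-winged: (1313 − 1288.125)² / 1288.125 = 0.4804
  red-eyed dumpy-winged: (359 − 429.375)² / 429.375 = 11.5345
  sepia-eyed long-winged: (483 − 429.375)² / 429.375 = 6.6973
  sepia-eyed dumpy-winged: (135 − 143.125)² / 143.125 = 0.4612
χ² = 0.4804 + 11.5345 + 6.6973 + 0.4612 = 19.1734 ≈ 19.173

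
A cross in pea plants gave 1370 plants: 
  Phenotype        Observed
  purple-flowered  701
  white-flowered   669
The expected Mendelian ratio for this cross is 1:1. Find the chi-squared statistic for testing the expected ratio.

Under the 1:1 hypothesis (Σ ratio = 2, N = 1370):
  purple-flowered: 1370 × 1/2 = 685
  white-flowered: 1370 × 1/2 = 685
χ² = Σ (O − E)² / E
  purple-flowered: (701 − 685)² / 685 = 0.3737
  white-flowered: (669 − 685)² / 685 = 0.3737
χ² = 0.3737 + 0.3737 = 0.7474 ≈ 0.747

0.747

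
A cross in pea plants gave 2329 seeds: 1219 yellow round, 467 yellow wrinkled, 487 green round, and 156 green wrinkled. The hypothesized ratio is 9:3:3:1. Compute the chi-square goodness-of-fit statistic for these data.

Expected counts for N = 2329 under a 9:3:3:1 ratio (total parts = 16):
  yellow round: 2329 × 9/16 = 1310.0625
  yellow wrinkled: 2329 × 3/16 = 436.6875
  green round: 2329 × 3/16 = 436.6875
  green wrinkled: 2329 × 1/16 = 145.5625
χ² = Σ (O − E)² / E
  yellow round: (1219 − 1310.0625)² / 1310.0625 = 6.3298
  yellow wrinkled: (467 − 436.6875)² / 436.6875 = 2.1041
  green round: (487 − 436.6875)² / 436.6875 = 5.7967
  green wrinkled: (156 − 145.5625)² / 145.5625 = 0.7484
χ² = 6.3298 + 2.1041 + 5.7967 + 0.7484 = 14.979

14.979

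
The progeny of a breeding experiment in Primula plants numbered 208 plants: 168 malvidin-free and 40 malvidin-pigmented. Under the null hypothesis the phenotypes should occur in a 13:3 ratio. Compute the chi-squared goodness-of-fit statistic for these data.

Under the 13:3 hypothesis (Σ ratio = 16, N = 208):
  malvidin-free: 208 × 13/16 = 169
  malvidin-pigmented: 208 × 3/16 = 39
χ² = Σ (O − E)² / E
  malvidin-free: (168 − 169)² / 169 = 0.0059
  malvidin-pigmented: (40 − 39)² / 39 = 0.0256
χ² = 0.0059 + 0.0256 = 0.0315 ≈ 0.032

0.032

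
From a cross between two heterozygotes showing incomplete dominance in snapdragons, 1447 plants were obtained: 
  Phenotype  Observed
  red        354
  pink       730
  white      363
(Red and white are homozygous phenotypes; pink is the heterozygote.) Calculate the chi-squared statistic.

0.229

With incomplete dominance, a heterozygote × heterozygote cross gives a 1:2:1 phenotypic ratio.
The 1:2:1 ratio has 4 parts, so with N = 1447 the expected counts are:
  red: 1447 × 1/4 = 361.75
  pink: 1447 × 2/4 = 723.5
  white: 1447 × 1/4 = 361.75
χ² = Σ (O − E)² / E
  red: (354 − 361.75)² / 361.75 = 0.1660
  pink: (730 − 723.5)² / 723.5 = 0.0584
  white: (363 − 361.75)² / 361.75 = 0.0043
χ² = 0.1660 + 0.0584 + 0.0043 = 0.2287 ≈ 0.229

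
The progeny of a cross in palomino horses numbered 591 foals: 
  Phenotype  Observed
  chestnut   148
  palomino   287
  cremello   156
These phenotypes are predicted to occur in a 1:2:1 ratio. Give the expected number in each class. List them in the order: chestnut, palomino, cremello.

Expected counts for N = 591 under a 1:2:1 ratio (total parts = 4):
  chestnut: 591 × 1/4 = 147.75
  palomino: 591 × 2/4 = 295.5
  cremello: 591 × 1/4 = 147.75

147.75, 295.5, 147.75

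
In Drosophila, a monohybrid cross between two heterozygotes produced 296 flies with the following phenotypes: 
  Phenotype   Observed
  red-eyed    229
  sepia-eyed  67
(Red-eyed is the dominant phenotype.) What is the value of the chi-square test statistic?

0.883

For a monohybrid cross between heterozygotes with complete dominance, the expected phenotypic ratio is 3:1.
Expected counts for N = 296 under a 3:1 ratio (total parts = 4):
  red-eyed: 296 × 3/4 = 222
  sepia-eyed: 296 × 1/4 = 74
χ² = Σ (O − E)² / E
  red-eyed: (229 − 222)² / 222 = 0.2207
  sepia-eyed: (67 − 74)² / 74 = 0.6622
χ² = 0.2207 + 0.6622 = 0.8829 ≈ 0.883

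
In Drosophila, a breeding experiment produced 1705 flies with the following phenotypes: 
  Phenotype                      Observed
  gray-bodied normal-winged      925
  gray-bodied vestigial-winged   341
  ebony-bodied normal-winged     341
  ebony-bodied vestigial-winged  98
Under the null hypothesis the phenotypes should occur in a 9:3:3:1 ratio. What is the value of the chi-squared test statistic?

4.739

Total ratio parts = 16. Expected numbers out of 1705:
  gray-bodied normal-winged: 1705 × 9/16 = 959.0625
  gray-bodied vestigial-winged: 1705 × 3/16 = 319.6875
  ebony-bodied normal-winged: 1705 × 3/16 = 319.6875
  ebony-bodied vestigial-winged: 1705 × 1/16 = 106.5625
χ² = Σ (O − E)² / E
  gray-bodied normal-winged: (925 − 959.0625)² / 959.0625 = 1.2098
  gray-bodied vestigial-winged: (341 − 319.6875)² / 319.6875 = 1.4208
  ebony-bodied normal-winged: (341 − 319.6875)² / 319.6875 = 1.4208
  ebony-bodied vestigial-winged: (98 − 106.5625)² / 106.5625 = 0.6880
χ² = 1.2098 + 1.4208 + 1.4208 + 0.6880 = 4.7394 ≈ 4.739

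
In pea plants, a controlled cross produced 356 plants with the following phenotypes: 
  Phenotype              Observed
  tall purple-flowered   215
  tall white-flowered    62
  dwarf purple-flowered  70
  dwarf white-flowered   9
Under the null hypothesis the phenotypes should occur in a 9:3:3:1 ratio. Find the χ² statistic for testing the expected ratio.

9.473

The 9:3:3:1 ratio has 16 parts, so with N = 356 the expected counts are:
  tall purple-flowered: 356 × 9/16 = 200.25
  tall white-flowered: 356 × 3/16 = 66.75
  dwarf purple-flowered: 356 × 3/16 = 66.75
  dwarf white-flowered: 356 × 1/16 = 22.25
χ² = Σ (O − E)² / E
  tall purple-flowered: (215 − 200.25)² / 200.25 = 1.0865
  tall white-flowered: (62 − 66.75)² / 66.75 = 0.3380
  dwarf purple-flowered: (70 − 66.75)² / 66.75 = 0.1582
  dwarf white-flowered: (9 − 22.25)² / 22.25 = 7.8904
χ² = 1.0865 + 0.3380 + 0.1582 + 7.8904 = 9.4731 ≈ 9.473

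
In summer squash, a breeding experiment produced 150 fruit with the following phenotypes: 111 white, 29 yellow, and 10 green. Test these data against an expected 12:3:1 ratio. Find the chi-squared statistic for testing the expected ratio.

0.089

The 12:3:1 ratio has 16 parts, so with N = 150 the expected counts are:
  white: 150 × 12/16 = 112.5
  yellow: 150 × 3/16 = 28.125
  green: 150 × 1/16 = 9.375
χ² = Σ (O − E)² / E
  white: (111 − 112.5)² / 112.5 = 0.0200
  yellow: (29 − 28.125)² / 28.125 = 0.0272
  green: (10 − 9.375)² / 9.375 = 0.0417
χ² = 0.0200 + 0.0272 + 0.0417 = 0.0889 ≈ 0.089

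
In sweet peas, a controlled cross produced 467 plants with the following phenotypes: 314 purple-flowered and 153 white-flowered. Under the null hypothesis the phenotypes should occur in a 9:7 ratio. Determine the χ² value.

22.910

The 9:7 ratio has 16 parts, so with N = 467 the expected counts are:
  purple-flowered: 467 × 9/16 = 262.6875
  white-flowered: 467 × 7/16 = 204.3125
χ² = Σ (O − E)² / E
  purple-flowered: (314 − 262.6875)² / 262.6875 = 10.0232
  white-flowered: (153 − 204.3125)² / 204.3125 = 12.8870
χ² = 10.0232 + 12.8870 = 22.9102 ≈ 22.910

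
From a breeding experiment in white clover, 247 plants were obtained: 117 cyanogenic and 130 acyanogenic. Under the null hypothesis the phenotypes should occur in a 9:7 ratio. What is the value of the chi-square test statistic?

Under the 9:7 hypothesis (Σ ratio = 16, N = 247):
  cyanogenic: 247 × 9/16 = 138.9375
  acyanogenic: 247 × 7/16 = 108.0625
χ² = Σ (O − E)² / E
  cyanogenic: (117 − 138.9375)² / 138.9375 = 3.4638
  acyanogenic: (130 − 108.0625)² / 108.0625 = 4.4535
χ² = 3.4638 + 4.4535 = 7.9173 ≈ 7.917

7.917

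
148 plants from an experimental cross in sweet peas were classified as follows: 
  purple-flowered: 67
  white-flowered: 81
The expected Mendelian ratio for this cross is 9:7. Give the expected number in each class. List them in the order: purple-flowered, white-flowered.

83.25, 64.75

Under the 9:7 hypothesis (Σ ratio = 16, N = 148):
  purple-flowered: 148 × 9/16 = 83.25
  white-flowered: 148 × 7/16 = 64.75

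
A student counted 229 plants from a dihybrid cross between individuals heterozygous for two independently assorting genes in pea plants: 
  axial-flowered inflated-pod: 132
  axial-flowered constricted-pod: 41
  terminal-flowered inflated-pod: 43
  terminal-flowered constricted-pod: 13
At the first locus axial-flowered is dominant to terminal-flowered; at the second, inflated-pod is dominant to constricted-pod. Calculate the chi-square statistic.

A dihybrid F₂ with independent assortment and complete dominance at both loci gives a 9:3:3:1 phenotypic ratio.
Under the 9:3:3:1 hypothesis (Σ ratio = 16, N = 229):
  axial-flowered inflated-pod: 229 × 9/16 = 128.8125
  axial-flowered constricted-pod: 229 × 3/16 = 42.9375
  terminal-flowered inflated-pod: 229 × 3/16 = 42.9375
  terminal-flowered constricted-pod: 229 × 1/16 = 14.3125
χ² = Σ (O − E)² / E
  axial-flowered inflated-pod: (132 − 128.8125)² / 128.8125 = 0.0789
  axial-flowered constricted-pod: (41 − 42.9375)² / 42.9375 = 0.0874
  terminal-flowered inflated-pod: (43 − 42.9375)² / 42.9375 = 0.0001
  terminal-flowered constricted-pod: (13 − 14.3125)² / 14.3125 = 0.1204
χ² = 0.0789 + 0.0874 + 0.0001 + 0.1204 = 0.2868 ≈ 0.287

0.287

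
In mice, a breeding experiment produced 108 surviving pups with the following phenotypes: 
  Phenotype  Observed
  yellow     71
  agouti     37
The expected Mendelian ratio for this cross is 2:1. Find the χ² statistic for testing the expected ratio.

0.042

Total ratio parts = 3. Expected numbers out of 108:
  yellow: 108 × 2/3 = 72
  agouti: 108 × 1/3 = 36
χ² = Σ (O − E)² / E
  yellow: (71 − 72)² / 72 = 0.0139
  agouti: (37 − 36)² / 36 = 0.0278
χ² = 0.0139 + 0.0278 = 0.0417 ≈ 0.042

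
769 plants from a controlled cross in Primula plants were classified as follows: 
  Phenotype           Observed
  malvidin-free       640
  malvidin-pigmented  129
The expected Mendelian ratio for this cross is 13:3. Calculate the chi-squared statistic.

1.969

The 13:3 ratio has 16 parts, so with N = 769 the expected counts are:
  malvidin-free: 769 × 13/16 = 624.8125
  malvidin-pigmented: 769 × 3/16 = 144.1875
χ² = Σ (O − E)² / E
  malvidin-free: (640 − 624.8125)² / 624.8125 = 0.3692
  malvidin-pigmented: (129 − 144.1875)² / 144.1875 = 1.5997
χ² = 0.3692 + 1.5997 = 1.9689 ≈ 1.969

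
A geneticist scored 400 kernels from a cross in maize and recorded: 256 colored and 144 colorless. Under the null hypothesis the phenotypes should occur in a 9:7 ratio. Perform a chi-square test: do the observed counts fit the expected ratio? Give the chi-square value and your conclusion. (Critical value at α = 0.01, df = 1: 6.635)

Total ratio parts = 16. Expected numbers out of 400:
  colored: 400 × 9/16 = 225
  colorless: 400 × 7/16 = 175
χ² = Σ (O − E)² / E
  colored: (256 − 225)² / 225 = 4.2711
  colorless: (144 − 175)² / 175 = 5.4914
χ² = 4.2711 + 5.4914 = 9.7625 ≈ 9.763
Degrees of freedom = 2 − 1 = 1; critical value at α = 0.01 is 6.635.
Since 9.763 > 6.635, we reject the null hypothesis — the data do not fit the 9:7 ratio.

9.763; not consistent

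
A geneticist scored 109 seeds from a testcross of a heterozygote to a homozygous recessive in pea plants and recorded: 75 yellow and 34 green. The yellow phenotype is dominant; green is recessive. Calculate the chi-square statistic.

A testcross of a heterozygote (Aa × aa) gives a 1:1 phenotypic ratio.
Expected counts for N = 109 under a 1:1 ratio (total parts = 2):
  yellow: 109 × 1/2 = 54.5
  green: 109 × 1/2 = 54.5
χ² = Σ (O − E)² / E
  yellow: (75 − 54.5)² / 54.5 = 7.7110
  green: (34 − 54.5)² / 54.5 = 7.7110
χ² = 7.7110 + 7.7110 = 15.422

15.422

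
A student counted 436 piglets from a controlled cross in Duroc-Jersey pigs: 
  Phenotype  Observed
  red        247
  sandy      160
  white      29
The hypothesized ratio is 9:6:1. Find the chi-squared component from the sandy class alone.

0.075

Total ratio parts = 16. Expected numbers out of 436:
  red: 436 × 9/16 = 245.25
  sandy: 436 × 6/16 = 163.5
  white: 436 × 1/16 = 27.25
Contribution of sandy: (160 − 163.5)² / 163.5 = 0.0749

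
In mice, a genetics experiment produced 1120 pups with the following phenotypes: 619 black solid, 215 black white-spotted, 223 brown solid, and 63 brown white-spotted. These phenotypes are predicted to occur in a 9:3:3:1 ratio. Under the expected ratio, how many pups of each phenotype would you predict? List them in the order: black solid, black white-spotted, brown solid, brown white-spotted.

630, 210, 210, 70

Total ratio parts = 16. Expected numbers out of 1120:
  black solid: 1120 × 9/16 = 630
  black white-spotted: 1120 × 3/16 = 210
  brown solid: 1120 × 3/16 = 210
  brown white-spotted: 1120 × 1/16 = 70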